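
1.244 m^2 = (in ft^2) 1 ft^2 = 0.09290304 m^2, so 1.244 m^2 = 1.244 / 0.09290304 = 13.390305 ft^2 ≈ 13.39 ft^2 (4 s.f.). Final answer: 13.39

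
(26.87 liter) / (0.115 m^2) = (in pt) 662.3. Check: 1 liter = 0.001 m^3, so 26.87 liter = 26.87 * 0.001 = 0.02687 m^3. 0.115 m^2 is already in m^2. Combine: 0.02687 m^3 / 0.115 m^2 = 0.23365217 m. 1 pt = 0.00035277778 m, so 0.23365217 m = 0.23365217 / 0.00035277778 = 662.32112 pt ≈ 662.3 pt (4 s.f.).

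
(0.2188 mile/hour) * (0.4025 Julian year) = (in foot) 1 mile/hour = 0.44704 m/s, so 0.2188 mile/hour = 0.2188 * 0.44704 = 0.097812352 m/s. 1 Julian year = 31557600 s, so 0.4025 Julian year = 0.4025 * 31557600 = 12701934 s. Combine: 0.097812352 m/s * 12701934 s = 1242406 m. 1 foot = 0.3048 m, so 1242406 m = 1242406 / 0.3048 = 4076135.3 foot ≈ 4.076e+06 foot (4 s.f.). Final answer: 4.076e+06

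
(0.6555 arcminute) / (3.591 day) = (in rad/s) 1 arcminute = 0.00029088821 rad, so 0.6555 arcminute = 0.6555 * 0.00029088821 = 0.00019067722 rad. 1 day = 86400 s, so 3.591 day = 3.591 * 86400 = 310262.4 s. Combine: 0.00019067722 rad / 310262.4 s = 6.1456761e-10 rad/s. Result: 6.1456761e-10 rad/s ≈ 6.146e-10 rad/s (4 s.f.). Final answer: 6.146e-10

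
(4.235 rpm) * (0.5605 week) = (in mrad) 1 rpm = 0.10471976 rad/s, so 4.235 rpm = 4.235 * 0.10471976 = 0.44348816 rad/s. 1 week = 604800 s, so 0.5605 week = 0.5605 * 604800 = 338990.4 s. Combine: 0.44348816 rad/s * 338990.4 s = 150338.23 rad. 1 mrad = 0.001 rad, so 150338.23 rad = 150338.23 / 0.001 = 1.5033823e+08 mrad ≈ 1.503e+08 mrad (4 s.f.). Final answer: 1.503e+08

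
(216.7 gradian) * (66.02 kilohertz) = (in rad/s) 1 gradian = 0.015707963 rad, so 216.7 gradian = 216.7 * 0.015707963 = 3.4039156 rad. 1 kilohertz = 1000 Hz, so 66.02 kilohertz = 66.02 * 1000 = 66020 Hz. Combine: 3.4039156 rad * 66020 Hz = 224726.51 rad/s. Result: 224726.51 rad/s ≈ 2.247e+05 rad/s (4 s.f.). Final answer: 2.247e+05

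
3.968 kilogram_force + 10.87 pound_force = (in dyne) 1 kilogram_force = 9.80665 N, so 3.968 kilogram_force = 3.968 * 9.80665 = 38.912787 N. 1 pound_force = 4.4482216 N, so 10.87 pound_force = 10.87 * 4.4482216 = 48.352169 N. Sum: 38.912787 + 48.352169 = 87.264956 N. 1 dyne = 1e-05 N, so 87.264956 N = 87.264956 / 1e-05 = 8726495.6 dyne ≈ 8.726e+06 dyne (4 s.f.). Final answer: 8.726e+06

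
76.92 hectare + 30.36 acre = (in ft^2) 1 hectare = 10000 m^2, so 76.92 hectare = 76.92 * 10000 = 769200 m^2. 1 acre = 4046.8564 m^2, so 30.36 acre = 30.36 * 4046.8564 = 122862.56 m^2. Sum: 769200 + 122862.56 = 892062.56 m^2. 1 ft^2 = 0.09290304 m^2, so 892062.56 m^2 = 892062.56 / 0.09290304 = 9602081.5 ft^2 ≈ 9.602e+06 ft^2 (4 s.f.). Final answer: 9.602e+06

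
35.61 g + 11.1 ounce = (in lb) 0.7723. Check: 1 g = 0.001 kg, so 35.61 g = 35.61 * 0.001 = 0.03561 kg. 1 ounce = 0.028349523 kg, so 11.1 ounce = 11.1 * 0.028349523 = 0.31467971 kg. Sum: 0.03561 + 0.31467971 = 0.35028971 kg. 1 lb = 0.45359237 kg, so 0.35028971 kg = 0.35028971 / 0.45359237 = 0.77225661 lb ≈ 0.7723 lb (4 s.f.).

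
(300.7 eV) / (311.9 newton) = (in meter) 1 eV = 1.6021766e-19 J, so 300.7 eV = 300.7 * 1.6021766e-19 = 4.8177451e-17 J. 311.9 newton = 311.9 N. Combine: 4.8177451e-17 J / 311.9 N = 1.5446442e-19 m. 1.5446442e-19 m = 1.5446442e-19 meter ≈ 1.545e-19 meter (4 s.f.). Final answer: 1.545e-19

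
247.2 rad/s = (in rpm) 1 rpm = 0.10471976 rad/s, so 247.2 rad/s = 247.2 / 0.10471976 = 2360.5861 rpm ≈ 2361 rpm (4 s.f.). Final answer: 2361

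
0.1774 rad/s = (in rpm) 1.694. Check: 1 rpm = 0.10471976 rad/s, so 0.1774 rad/s = 0.1774 / 0.10471976 = 1.6940452 rpm ≈ 1.694 rpm (4 s.f.).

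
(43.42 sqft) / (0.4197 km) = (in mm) 1 sqft = 0.09290304 m^2, so 43.42 sqft = 43.42 * 0.09290304 = 4.03385 m^2. 1 km = 1000 m, so 0.4197 km = 0.4197 * 1000 = 419.7 m. Combine: 4.03385 m^2 / 419.7 m = 0.0096112699 m. 1 mm = 0.001 m, so 0.0096112699 m = 0.0096112699 / 0.001 = 9.6112699 mm ≈ 9.611 mm (4 s.f.). Final answer: 9.611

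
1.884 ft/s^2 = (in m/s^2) 0.5742. Check: 1 ft/s^2 = 0.3048 m/s^2, so 1.884 ft/s^2 = 1.884 * 0.3048 = 0.5742432 m/s^2. Result: 0.5742432 m/s^2 ≈ 0.5742 m/s^2 (4 s.f.).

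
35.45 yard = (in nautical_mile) 1 yard = 0.9144 m, so 35.45 yard = 35.45 * 0.9144 = 32.41548 m. 1 nautical_mile = 1852 m, so 32.41548 m = 32.41548 / 1852 = 0.017502959 nautical_mile ≈ 0.0175 nautical_mile (4 s.f.). Final answer: 0.0175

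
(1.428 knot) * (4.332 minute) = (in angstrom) 1.909e+12. Check: 1 knot = 0.51444444 m/s, so 1.428 knot = 1.428 * 0.51444444 = 0.73462667 m/s. 1 minute = 60 s, so 4.332 minute = 4.332 * 60 = 259.92 s. Combine: 0.73462667 m/s * 259.92 s = 190.94416 m. 1 angstrom = 1e-10 m, so 190.94416 m = 190.94416 / 1e-10 = 1.9094416e+12 angstrom ≈ 1.909e+12 angstrom (4 s.f.).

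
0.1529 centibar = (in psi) 1 centibar = 1000 Pa, so 0.1529 centibar = 0.1529 * 1000 = 152.9 Pa. 1 psi = 6894.7573 Pa, so 152.9 Pa = 152.9 / 6894.7573 = 0.02217627 psi ≈ 0.02218 psi (4 s.f.). Final answer: 0.02218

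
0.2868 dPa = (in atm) 2.83e-07. Check: 1 dPa = 0.1 Pa, so 0.2868 dPa = 0.2868 * 0.1 = 0.02868 Pa. 1 atm = 101325 Pa, so 0.02868 Pa = 0.02868 / 101325 = 2.8304959e-07 atm ≈ 2.83e-07 atm (4 s.f.).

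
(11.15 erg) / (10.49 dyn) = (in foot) 1 erg = 1e-07 J, so 11.15 erg = 11.15 * 1e-07 = 1.115e-06 J. 1 dyn = 1e-05 N, so 10.49 dyn = 10.49 * 1e-05 = 0.0001049 N. Combine: 1.115e-06 J / 0.0001049 N = 0.010629171 m. 1 foot = 0.3048 m, so 0.010629171 m = 0.010629171 / 0.3048 = 0.034872607 foot ≈ 0.03487 foot (4 s.f.). Final answer: 0.03487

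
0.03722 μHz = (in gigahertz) 3.722e-17. Check: 1 μHz = 1e-06 Hz, so 0.03722 μHz = 0.03722 * 1e-06 = 3.722e-08 Hz. 1 gigahertz = 1e+09 Hz, so 3.722e-08 Hz = 3.722e-08 / 1e+09 = 3.722e-17 gigahertz.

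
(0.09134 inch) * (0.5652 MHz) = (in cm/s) 1 inch = 0.0254 m, so 0.09134 inch = 0.09134 * 0.0254 = 0.002320036 m. 1 MHz = 1000000 Hz, so 0.5652 MHz = 0.5652 * 1000000 = 565200 Hz. Combine: 0.002320036 m * 565200 Hz = 1311.2843 m/s. 1 cm/s = 0.01 m/s, so 1311.2843 m/s = 1311.2843 / 0.01 = 131128.43 cm/s ≈ 1.311e+05 cm/s (4 s.f.). Final answer: 1.311e+05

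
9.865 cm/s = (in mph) 0.2207. Check: 1 cm/s = 0.01 m/s, so 9.865 cm/s = 9.865 * 0.01 = 0.09865 m/s. 1 mph = 0.44704 m/s, so 0.09865 m/s = 0.09865 / 0.44704 = 0.22067377 mph ≈ 0.2207 mph (4 s.f.).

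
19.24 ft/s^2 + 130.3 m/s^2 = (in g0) 1 ft/s^2 = 0.3048 m/s^2, so 19.24 ft/s^2 = 19.24 * 0.3048 = 5.864352 m/s^2. 130.3 m/s^2 is already in m/s^2. Sum: 5.864352 + 130.3 = 136.16435 m/s^2. 1 g0 = 9.80665 m/s^2, so 136.16435 m/s^2 = 136.16435 / 9.80665 = 13.8849 g0 ≈ 13.88 g0 (4 s.f.). Final answer: 13.88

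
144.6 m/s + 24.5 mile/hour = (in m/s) 144.6 m/s is already in m/s. 1 mile/hour = 0.44704 m/s, so 24.5 mile/hour = 24.5 * 0.44704 = 10.95248 m/s. Sum: 144.6 + 10.95248 = 155.55248 m/s. Result: 155.55248 m/s ≈ 155.6 m/s (4 s.f.). Final answer: 155.6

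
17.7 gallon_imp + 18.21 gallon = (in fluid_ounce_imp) 5258. Check: 1 gallon_imp = 0.00454609 m^3, so 17.7 gallon_imp = 17.7 * 0.00454609 = 0.080465793 m^3. 1 gallon = 0.0037854118 m^3, so 18.21 gallon = 18.21 * 0.0037854118 = 0.068932349 m^3. Sum: 0.080465793 + 0.068932349 = 0.14939814 m^3. 1 fluid_ounce_imp = 2.8413063e-05 m^3, so 0.14939814 m^3 = 0.14939814 / 2.8413063e-05 = 5258.0795 fluid_ounce_imp ≈ 5258 fluid_ounce_imp (4 s.f.).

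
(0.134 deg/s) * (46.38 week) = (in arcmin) 1 deg/s = 0.017453293 rad/s, so 0.134 deg/s = 0.134 * 0.017453293 = 0.0023387412 rad/s. 1 week = 604800 s, so 46.38 week = 46.38 * 604800 = 28050624 s. Combine: 0.0023387412 rad/s * 28050624 s = 65603.15 rad. 1 arcmin = 0.00029088821 rad, so 65603.15 rad = 65603.15 / 0.00029088821 = 2.2552702e+08 arcmin ≈ 2.255e+08 arcmin (4 s.f.). Final answer: 2.255e+08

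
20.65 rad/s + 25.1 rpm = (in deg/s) 20.65 rad/s is already in rad/s. 1 rpm = 0.10471976 rad/s, so 25.1 rpm = 25.1 * 0.10471976 = 2.6284659 rad/s. Sum: 20.65 + 2.6284659 = 23.278466 rad/s. 1 deg/s = 0.017453293 rad/s, so 23.278466 rad/s = 23.278466 / 0.017453293 = 1333.7578 deg/s ≈ 1334 deg/s (4 s.f.). Final answer: 1334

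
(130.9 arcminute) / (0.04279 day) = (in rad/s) 1.03e-05. Check: 1 arcminute = 0.00029088821 rad, so 130.9 arcminute = 130.9 * 0.00029088821 = 0.038077267 rad. 1 day = 86400 s, so 0.04279 day = 0.04279 * 86400 = 3697.056 s. Combine: 0.038077267 rad / 3697.056 s = 1.0299348e-05 rad/s. Result: 1.0299348e-05 rad/s ≈ 1.03e-05 rad/s (4 s.f.).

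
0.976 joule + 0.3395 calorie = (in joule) 0.976 joule = 0.976 J. 1 calorie = 4.184 J, so 0.3395 calorie = 0.3395 * 4.184 = 1.420468 J. Sum: 0.976 + 1.420468 = 2.396468 J. 2.396468 J = 2.396468 joule ≈ 2.396 joule (4 s.f.). Final answer: 2.396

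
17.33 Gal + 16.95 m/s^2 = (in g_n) 1.746. Check: 1 Gal = 0.01 m/s^2, so 17.33 Gal = 17.33 * 0.01 = 0.1733 m/s^2. 16.95 m/s^2 is already in m/s^2. Sum: 0.1733 + 16.95 = 17.1233 m/s^2. 1 g_n = 9.80665 m/s^2, so 17.1233 m/s^2 = 17.1233 / 9.80665 = 1.7460907 g_n ≈ 1.746 g_n (4 s.f.).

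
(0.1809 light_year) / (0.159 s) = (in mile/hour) 2.408e+16. Check: 1 light_year = 9.4607305e+15 m, so 0.1809 light_year = 0.1809 * 9.4607305e+15 = 1.7114461e+15 m. 0.159 s is already in s. Combine: 1.7114461e+15 m / 0.159 s = 1.0763812e+16 m/s. 1 mile/hour = 0.44704 m/s, so 1.0763812e+16 m/s = 1.0763812e+16 / 0.44704 = 2.4077962e+16 mile/hour ≈ 2.408e+16 mile/hour (4 s.f.).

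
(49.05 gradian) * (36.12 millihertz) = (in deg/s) 1 gradian = 0.015707963 rad, so 49.05 gradian = 49.05 * 0.015707963 = 0.7704756 rad. 1 millihertz = 0.001 Hz, so 36.12 millihertz = 36.12 * 0.001 = 0.03612 Hz. Combine: 0.7704756 rad * 0.03612 Hz = 0.027829579 rad/s. 1 deg/s = 0.017453293 rad/s, so 0.027829579 rad/s = 0.027829579 / 0.017453293 = 1.5945174 deg/s ≈ 1.595 deg/s (4 s.f.). Final answer: 1.595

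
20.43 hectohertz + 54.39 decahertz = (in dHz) 2.587e+04. Check: 1 hectohertz = 100 Hz, so 20.43 hectohertz = 20.43 * 100 = 2043 Hz. 1 decahertz = 10 Hz, so 54.39 decahertz = 54.39 * 10 = 543.9 Hz. Sum: 2043 + 543.9 = 2586.9 Hz. 1 dHz = 0.1 Hz, so 2586.9 Hz = 2586.9 / 0.1 = 25869 dHz ≈ 2.587e+04 dHz (4 s.f.).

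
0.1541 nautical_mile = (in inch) 1.124e+04. Check: 1 nautical_mile = 1852 m, so 0.1541 nautical_mile = 0.1541 * 1852 = 285.3932 m. 1 inch = 0.0254 m, so 285.3932 m = 285.3932 / 0.0254 = 11235.953 inch ≈ 1.124e+04 inch (4 s.f.).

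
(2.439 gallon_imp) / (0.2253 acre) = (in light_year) 1.285e-21. Check: 1 gallon_imp = 0.00454609 m^3, so 2.439 gallon_imp = 2.439 * 0.00454609 = 0.011087914 m^3. 1 acre = 4046.8564 m^2, so 0.2253 acre = 0.2253 * 4046.8564 = 911.75675 m^2. Combine: 0.011087914 m^3 / 911.75675 m^2 = 1.2161043e-05 m. 1 light_year = 9.4607305e+15 m, so 1.2161043e-05 m = 1.2161043e-05 / 9.4607305e+15 = 1.2854233e-21 light_year ≈ 1.285e-21 light_year (4 s.f.).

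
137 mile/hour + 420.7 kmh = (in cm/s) 1.781e+04. Check: 1 mile/hour = 0.44704 m/s, so 137 mile/hour = 137 * 0.44704 = 61.24448 m/s. 1 kmh = 0.27777778 m/s, so 420.7 kmh = 420.7 * 0.27777778 = 116.86111 m/s. Sum: 61.24448 + 116.86111 = 178.10559 m/s. 1 cm/s = 0.01 m/s, so 178.10559 m/s = 178.10559 / 0.01 = 17810.559 cm/s ≈ 1.781e+04 cm/s (4 s.f.).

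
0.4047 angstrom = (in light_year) 1 angstrom = 1e-10 m, so 0.4047 angstrom = 0.4047 * 1e-10 = 4.047e-11 m. 1 light_year = 9.4607305e+15 m, so 4.047e-11 m = 4.047e-11 / 9.4607305e+15 = 4.2776824e-27 light_year ≈ 4.278e-27 light_year (4 s.f.). Final answer: 4.278e-27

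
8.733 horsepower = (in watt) 1 horsepower = 745.69987 W, so 8.733 horsepower = 8.733 * 745.69987 = 6512.197 W. 6512.197 W = 6512.197 watt ≈ 6512 watt (4 s.f.). Final answer: 6512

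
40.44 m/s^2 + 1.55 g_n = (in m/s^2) 55.64. Check: 40.44 m/s^2 is already in m/s^2. 1 g_n = 9.80665 m/s^2, so 1.55 g_n = 1.55 * 9.80665 = 15.200307 m/s^2. Sum: 40.44 + 15.200307 = 55.640307 m/s^2. Result: 55.640307 m/s^2 ≈ 55.64 m/s^2 (4 s.f.).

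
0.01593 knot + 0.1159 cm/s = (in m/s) 0.009354. Check: 1 knot = 0.51444444 m/s, so 0.01593 knot = 0.01593 * 0.51444444 = 0.0081951 m/s. 1 cm/s = 0.01 m/s, so 0.1159 cm/s = 0.1159 * 0.01 = 0.001159 m/s. Sum: 0.0081951 + 0.001159 = 0.0093541 m/s. Result: 0.0093541 m/s ≈ 0.009354 m/s (4 s.f.).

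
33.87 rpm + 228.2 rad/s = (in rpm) 2213. Check: 1 rpm = 0.10471976 rad/s, so 33.87 rpm = 33.87 * 0.10471976 = 3.5468581 rad/s. 228.2 rad/s is already in rad/s. Sum: 3.5468581 + 228.2 = 231.74686 rad/s. 1 rpm = 0.10471976 rad/s, so 231.74686 rad/s = 231.74686 / 0.10471976 = 2213.0195 rpm ≈ 2213 rpm (4 s.f.).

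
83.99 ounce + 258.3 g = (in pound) 1 ounce = 0.028349523 kg, so 83.99 ounce = 83.99 * 0.028349523 = 2.3810764 kg. 1 g = 0.001 kg, so 258.3 g = 258.3 * 0.001 = 0.2583 kg. Sum: 2.3810764 + 0.2583 = 2.6393764 kg. 1 pound = 0.45359237 kg, so 2.6393764 kg = 2.6393764 / 0.45359237 = 5.818829 pound ≈ 5.819 pound (4 s.f.). Final answer: 5.819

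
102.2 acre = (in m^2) 1 acre = 4046.8564 m^2, so 102.2 acre = 102.2 * 4046.8564 = 413588.73 m^2. Result: 413588.73 m^2 ≈ 4.136e+05 m^2 (4 s.f.). Final answer: 4.136e+05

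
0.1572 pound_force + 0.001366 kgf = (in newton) 0.7127. Check: 1 pound_force = 4.4482216 N, so 0.1572 pound_force = 0.1572 * 4.4482216 = 0.69926044 N. 1 kgf = 9.80665 N, so 0.001366 kgf = 0.001366 * 9.80665 = 0.013395884 N. Sum: 0.69926044 + 0.013395884 = 0.71265632 N. 0.71265632 N = 0.71265632 newton ≈ 0.7127 newton (4 s.f.).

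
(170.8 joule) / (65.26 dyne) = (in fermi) 2.617e+20. Check: 170.8 joule = 170.8 J. 1 dyne = 1e-05 N, so 65.26 dyne = 65.26 * 1e-05 = 0.0006526 N. Combine: 170.8 J / 0.0006526 N = 261722.34 m. 1 fermi = 1e-15 m, so 261722.34 m = 261722.34 / 1e-15 = 2.6172234e+20 fermi ≈ 2.617e+20 fermi (4 s.f.).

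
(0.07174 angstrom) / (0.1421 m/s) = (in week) 8.347e-17. Check: 1 angstrom = 1e-10 m, so 0.07174 angstrom = 0.07174 * 1e-10 = 7.174e-12 m. 0.1421 m/s is already in m/s. Combine: 7.174e-12 m / 0.1421 m/s = 5.0485574e-11 s. 1 week = 604800 s, so 5.0485574e-11 s = 5.0485574e-11 / 604800 = 8.3474824e-17 week ≈ 8.347e-17 week (4 s.f.).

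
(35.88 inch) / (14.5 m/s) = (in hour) 1.746e-05. Check: 1 inch = 0.0254 m, so 35.88 inch = 35.88 * 0.0254 = 0.911352 m. 14.5 m/s is already in m/s. Combine: 0.911352 m / 14.5 m/s = 0.062851862 s. 1 hour = 3600 s, so 0.062851862 s = 0.062851862 / 3600 = 1.7458851e-05 hour ≈ 1.746e-05 hour (4 s.f.).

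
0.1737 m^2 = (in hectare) 1 hectare = 10000 m^2, so 0.1737 m^2 = 0.1737 / 10000 = 1.737e-05 hectare. Final answer: 1.737e-05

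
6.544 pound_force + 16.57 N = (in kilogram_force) 4.658. Check: 1 pound_force = 4.4482216 N, so 6.544 pound_force = 6.544 * 4.4482216 = 29.109162 N. 16.57 N is already in N. Sum: 29.109162 + 16.57 = 45.679162 N. 1 kilogram_force = 9.80665 N, so 45.679162 N = 45.679162 / 9.80665 = 4.6579782 kilogram_force ≈ 4.658 kilogram_force (4 s.f.).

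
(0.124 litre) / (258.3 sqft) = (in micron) 5.167. Check: 1 litre = 0.001 m^3, so 0.124 litre = 0.124 * 0.001 = 0.000124 m^3. 1 sqft = 0.09290304 m^2, so 258.3 sqft = 258.3 * 0.09290304 = 23.996855 m^2. Combine: 0.000124 m^3 / 23.996855 m^2 = 5.1673438e-06 m. 1 micron = 1e-06 m, so 5.1673438e-06 m = 5.1673438e-06 / 1e-06 = 5.1673438 micron ≈ 5.167 micron (4 s.f.).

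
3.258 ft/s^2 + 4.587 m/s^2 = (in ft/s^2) 1 ft/s^2 = 0.3048 m/s^2, so 3.258 ft/s^2 = 3.258 * 0.3048 = 0.9930384 m/s^2. 4.587 m/s^2 is already in m/s^2. Sum: 0.9930384 + 4.587 = 5.5800384 m/s^2. 1 ft/s^2 = 0.3048 m/s^2, so 5.5800384 m/s^2 = 5.5800384 / 0.3048 = 18.307213 ft/s^2 ≈ 18.31 ft/s^2 (4 s.f.). Final answer: 18.31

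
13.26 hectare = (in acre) 1 hectare = 10000 m^2, so 13.26 hectare = 13.26 * 10000 = 132600 m^2. 1 acre = 4046.8564 m^2, so 132600 m^2 = 132600 / 4046.8564 = 32.766174 acre ≈ 32.77 acre (4 s.f.). Final answer: 32.77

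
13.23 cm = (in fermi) 1 cm = 0.01 m, so 13.23 cm = 13.23 * 0.01 = 0.1323 m. 1 fermi = 1e-15 m, so 0.1323 m = 0.1323 / 1e-15 = 1.323e+14 fermi. Final answer: 1.323e+14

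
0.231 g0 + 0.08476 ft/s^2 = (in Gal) 1 g0 = 9.80665 m/s^2, so 0.231 g0 = 0.231 * 9.80665 = 2.2653361 m/s^2. 1 ft/s^2 = 0.3048 m/s^2, so 0.08476 ft/s^2 = 0.08476 * 0.3048 = 0.025834848 m/s^2. Sum: 2.2653361 + 0.025834848 = 2.291171 m/s^2. 1 Gal = 0.01 m/s^2, so 2.291171 m/s^2 = 2.291171 / 0.01 = 229.1171 Gal ≈ 229.1 Gal (4 s.f.). Final answer: 229.1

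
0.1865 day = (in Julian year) 0.0005106. Check: 1 day = 86400 s, so 0.1865 day = 0.1865 * 86400 = 16113.6 s. 1 Julian year = 31557600 s, so 16113.6 s = 16113.6 / 31557600 = 0.00051060917 Julian year ≈ 0.0005106 Julian year (4 s.f.).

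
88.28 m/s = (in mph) 1 mph = 0.44704 m/s, so 88.28 m/s = 88.28 / 0.44704 = 197.47674 mph ≈ 197.5 mph (4 s.f.). Final answer: 197.5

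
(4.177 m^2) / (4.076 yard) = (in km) 0.001121. Check: 4.177 m^2 is already in m^2. 1 yard = 0.9144 m, so 4.076 yard = 4.076 * 0.9144 = 3.7270944 m. Combine: 4.177 m^2 / 3.7270944 m = 1.1207122 m. 1 km = 1000 m, so 1.1207122 m = 1.1207122 / 1000 = 0.0011207122 km ≈ 0.001121 km (4 s.f.).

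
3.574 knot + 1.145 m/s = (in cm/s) 1 knot = 0.51444444 m/s, so 3.574 knot = 3.574 * 0.51444444 = 1.8386244 m/s. 1.145 m/s is already in m/s. Sum: 1.8386244 + 1.145 = 2.9836244 m/s. 1 cm/s = 0.01 m/s, so 2.9836244 m/s = 2.9836244 / 0.01 = 298.36244 cm/s ≈ 298.4 cm/s (4 s.f.). Final answer: 298.4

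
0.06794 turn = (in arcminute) 1 turn = 6.2831853 rad, so 0.06794 turn = 0.06794 * 6.2831853 = 0.42687961 rad. 1 arcminute = 0.00029088821 rad, so 0.42687961 rad = 0.42687961 / 0.00029088821 = 1467.504 arcminute ≈ 1468 arcminute (4 s.f.). Final answer: 1468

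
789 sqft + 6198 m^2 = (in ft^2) 1 sqft = 0.09290304 m^2, so 789 sqft = 789 * 0.09290304 = 73.300499 m^2. 6198 m^2 is already in m^2. Sum: 73.300499 + 6198 = 6271.3005 m^2. 1 ft^2 = 0.09290304 m^2, so 6271.3005 m^2 = 6271.3005 / 0.09290304 = 67503.717 ft^2 ≈ 6.75e+04 ft^2 (4 s.f.). Final answer: 6.75e+04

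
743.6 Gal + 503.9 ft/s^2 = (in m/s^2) 1 Gal = 0.01 m/s^2, so 743.6 Gal = 743.6 * 0.01 = 7.436 m/s^2. 1 ft/s^2 = 0.3048 m/s^2, so 503.9 ft/s^2 = 503.9 * 0.3048 = 153.58872 m/s^2. Sum: 7.436 + 153.58872 = 161.02472 m/s^2. Result: 161.02472 m/s^2 ≈ 161 m/s^2 (4 s.f.). Final answer: 161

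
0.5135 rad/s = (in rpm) 1 rpm = 0.10471976 rad/s, so 0.5135 rad/s = 0.5135 / 0.10471976 = 4.9035638 rpm ≈ 4.904 rpm (4 s.f.). Final answer: 4.904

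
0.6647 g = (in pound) 0.001465. Check: 1 g = 0.001 kg, so 0.6647 g = 0.6647 * 0.001 = 0.0006647 kg. 1 pound = 0.45359237 kg, so 0.0006647 kg = 0.0006647 / 0.45359237 = 0.0014654127 pound ≈ 0.001465 pound (4 s.f.).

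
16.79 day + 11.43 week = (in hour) 2323. Check: 1 day = 86400 s, so 16.79 day = 16.79 * 86400 = 1450656 s. 1 week = 604800 s, so 11.43 week = 11.43 * 604800 = 6912864 s. Sum: 1450656 + 6912864 = 8363520 s. 1 hour = 3600 s, so 8363520 s = 8363520 / 3600 = 2323.2 hour ≈ 2323 hour (4 s.f.).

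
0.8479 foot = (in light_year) 2.732e-17. Check: 1 foot = 0.3048 m, so 0.8479 foot = 0.8479 * 0.3048 = 0.25843992 m. 1 light_year = 9.4607305e+15 m, so 0.25843992 m = 0.25843992 / 9.4607305e+15 = 2.7317121e-17 light_year ≈ 2.732e-17 light_year (4 s.f.).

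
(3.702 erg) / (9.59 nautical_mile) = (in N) 1 erg = 1e-07 J, so 3.702 erg = 3.702 * 1e-07 = 3.702e-07 J. 1 nautical_mile = 1852 m, so 9.59 nautical_mile = 9.59 * 1852 = 17760.68 m. Combine: 3.702e-07 J / 17760.68 m = 2.0843797e-11 N. Result: 2.0843797e-11 N ≈ 2.084e-11 N (4 s.f.). Final answer: 2.084e-11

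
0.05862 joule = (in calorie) 0.01401. Check: 0.05862 joule = 0.05862 J. 1 calorie = 4.184 J, so 0.05862 J = 0.05862 / 4.184 = 0.014010516 calorie ≈ 0.01401 calorie (4 s.f.).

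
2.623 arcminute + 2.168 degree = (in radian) 1 arcminute = 0.00029088821 rad, so 2.623 arcminute = 2.623 * 0.00029088821 = 0.00076299977 rad. 1 degree = 0.017453293 rad, so 2.168 degree = 2.168 * 0.017453293 = 0.037838738 rad. Sum: 0.00076299977 + 0.037838738 = 0.038601738 rad. 0.038601738 rad = 0.038601738 radian ≈ 0.0386 radian (4 s.f.). Final answer: 0.0386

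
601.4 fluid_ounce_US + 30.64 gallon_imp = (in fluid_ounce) 5311. Check: 1 fluid_ounce_US = 2.957353e-05 m^3, so 601.4 fluid_ounce_US = 601.4 * 2.957353e-05 = 0.017785521 m^3. 1 gallon_imp = 0.00454609 m^3, so 30.64 gallon_imp = 30.64 * 0.00454609 = 0.1392922 m^3. Sum: 0.017785521 + 0.1392922 = 0.15707772 m^3. 1 fluid_ounce = 2.957353e-05 m^3, so 0.15707772 m^3 = 0.15707772 / 2.957353e-05 = 5311.4295 fluid_ounce ≈ 5311 fluid_ounce (4 s.f.).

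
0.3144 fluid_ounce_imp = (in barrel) 1 fluid_ounce_imp = 2.8413063e-05 m^3, so 0.3144 fluid_ounce_imp = 0.3144 * 2.8413063e-05 = 8.9330669e-06 m^3. 1 barrel = 0.15898729 m^3, so 8.9330669e-06 m^3 = 8.9330669e-06 / 0.15898729 = 5.61873e-05 barrel ≈ 5.619e-05 barrel (4 s.f.). Final answer: 5.619e-05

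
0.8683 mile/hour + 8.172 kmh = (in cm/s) 1 mile/hour = 0.44704 m/s, so 0.8683 mile/hour = 0.8683 * 0.44704 = 0.38816483 m/s. 1 kmh = 0.27777778 m/s, so 8.172 kmh = 8.172 * 0.27777778 = 2.27 m/s. Sum: 0.38816483 + 2.27 = 2.6581648 m/s. 1 cm/s = 0.01 m/s, so 2.6581648 m/s = 2.6581648 / 0.01 = 265.81648 cm/s ≈ 265.8 cm/s (4 s.f.). Final answer: 265.8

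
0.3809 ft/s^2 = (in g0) 1 ft/s^2 = 0.3048 m/s^2, so 0.3809 ft/s^2 = 0.3809 * 0.3048 = 0.11609832 m/s^2. 1 g0 = 9.80665 m/s^2, so 0.11609832 m/s^2 = 0.11609832 / 9.80665 = 0.011838734 g0 ≈ 0.01184 g0 (4 s.f.). Final answer: 0.01184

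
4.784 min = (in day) 0.003322. Check: 1 min = 60 s, so 4.784 min = 4.784 * 60 = 287.04 s. 1 day = 86400 s, so 287.04 s = 287.04 / 86400 = 0.0033222222 day ≈ 0.003322 day (4 s.f.).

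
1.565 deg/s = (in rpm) 1 deg/s = 0.017453293 rad/s, so 1.565 deg/s = 1.565 * 0.017453293 = 0.027314403 rad/s. 1 rpm = 0.10471976 rad/s, so 0.027314403 rad/s = 0.027314403 / 0.10471976 = 0.26083333 rpm ≈ 0.2608 rpm (4 s.f.). Final answer: 0.2608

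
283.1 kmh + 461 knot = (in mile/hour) 1 kmh = 0.27777778 m/s, so 283.1 kmh = 283.1 * 0.27777778 = 78.638889 m/s. 1 knot = 0.51444444 m/s, so 461 knot = 461 * 0.51444444 = 237.15889 m/s. Sum: 78.638889 + 237.15889 = 315.79778 m/s. 1 mile/hour = 0.44704 m/s, so 315.79778 m/s = 315.79778 / 0.44704 = 706.41951 mile/hour ≈ 706.4 mile/hour (4 s.f.). Final answer: 706.4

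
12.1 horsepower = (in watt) 9023. Check: 1 horsepower = 745.69987 W, so 12.1 horsepower = 12.1 * 745.69987 = 9022.9684 W. 9022.9684 W = 9022.9684 watt ≈ 9023 watt (4 s.f.).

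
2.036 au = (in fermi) 3.046e+26. Check: 1 au = 1.4959787e+11 m, so 2.036 au = 2.036 * 1.4959787e+11 = 3.0458126e+11 m. 1 fermi = 1e-15 m, so 3.0458126e+11 m = 3.0458126e+11 / 1e-15 = 3.0458126e+26 fermi ≈ 3.046e+26 fermi (4 s.f.).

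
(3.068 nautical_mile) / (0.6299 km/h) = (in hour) 1 nautical_mile = 1852 m, so 3.068 nautical_mile = 3.068 * 1852 = 5681.936 m. 1 km/h = 0.27777778 m/s, so 0.6299 km/h = 0.6299 * 0.27777778 = 0.17497222 m/s. Combine: 5681.936 m / 0.17497222 m/s = 32473.36 s. 1 hour = 3600 s, so 32473.36 s = 32473.36 / 3600 = 9.0203778 hour ≈ 9.02 hour (4 s.f.). Final answer: 9.02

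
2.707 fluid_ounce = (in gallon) 1 fluid_ounce = 2.957353e-05 m^3, so 2.707 fluid_ounce = 2.707 * 2.957353e-05 = 8.0055545e-05 m^3. 1 gallon = 0.0037854118 m^3, so 8.0055545e-05 m^3 = 8.0055545e-05 / 0.0037854118 = 0.021148437 gallon ≈ 0.02115 gallon (4 s.f.). Final answer: 0.02115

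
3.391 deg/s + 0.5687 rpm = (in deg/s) 1 deg/s = 0.017453293 rad/s, so 3.391 deg/s = 3.391 * 0.017453293 = 0.059184115 rad/s. 1 rpm = 0.10471976 rad/s, so 0.5687 rpm = 0.5687 * 0.10471976 = 0.059554125 rad/s. Sum: 0.059184115 + 0.059554125 = 0.11873824 rad/s. 1 deg/s = 0.017453293 rad/s, so 0.11873824 rad/s = 0.11873824 / 0.017453293 = 6.8032 deg/s ≈ 6.803 deg/s (4 s.f.). Final answer: 6.803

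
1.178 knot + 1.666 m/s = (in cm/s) 1 knot = 0.51444444 m/s, so 1.178 knot = 1.178 * 0.51444444 = 0.60601556 m/s. 1.666 m/s is already in m/s. Sum: 0.60601556 + 1.666 = 2.2720156 m/s. 1 cm/s = 0.01 m/s, so 2.2720156 m/s = 2.2720156 / 0.01 = 227.20156 cm/s ≈ 227.2 cm/s (4 s.f.). Final answer: 227.2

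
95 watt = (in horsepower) 0.1274. Check: 95 watt = 95 W. 1 horsepower = 745.69987 W, so 95 W = 95 / 745.69987 = 0.1273971 horsepower ≈ 0.1274 horsepower (4 s.f.).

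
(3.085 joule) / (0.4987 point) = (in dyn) 1.754e+09. Check: 3.085 joule = 3.085 J. 1 point = 0.00035277778 m, so 0.4987 point = 0.4987 * 0.00035277778 = 0.00017593028 m. Combine: 3.085 J / 0.00017593028 m = 17535.356 N. 1 dyn = 1e-05 N, so 17535.356 N = 17535.356 / 1e-05 = 1.7535356e+09 dyn ≈ 1.754e+09 dyn (4 s.f.).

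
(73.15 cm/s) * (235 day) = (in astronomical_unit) 9.928e-05. Check: 1 cm/s = 0.01 m/s, so 73.15 cm/s = 73.15 * 0.01 = 0.7315 m/s. 1 day = 86400 s, so 235 day = 235 * 86400 = 20304000 s. Combine: 0.7315 m/s * 20304000 s = 14852376 m. 1 astronomical_unit = 1.4959787e+11 m, so 14852376 m = 14852376 / 1.4959787e+11 = 9.9282001e-05 astronomical_unit ≈ 9.928e-05 astronomical_unit (4 s.f.).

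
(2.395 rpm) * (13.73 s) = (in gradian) 1 rpm = 0.10471976 rad/s, so 2.395 rpm = 2.395 * 0.10471976 = 0.25080381 rad/s. 13.73 s is already in s. Combine: 0.25080381 rad/s * 13.73 s = 3.4435364 rad. 1 gradian = 0.015707963 rad, so 3.4435364 rad = 3.4435364 / 0.015707963 = 219.22233 gradian ≈ 219.2 gradian (4 s.f.). Final answer: 219.2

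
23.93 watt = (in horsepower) 23.93 watt = 23.93 W. 1 horsepower = 745.69987 W, so 23.93 W = 23.93 / 745.69987 = 0.032090659 horsepower ≈ 0.03209 horsepower (4 s.f.). Final answer: 0.03209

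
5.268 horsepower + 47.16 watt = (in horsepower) 1 horsepower = 745.69987 W, so 5.268 horsepower = 5.268 * 745.69987 = 3928.3469 W. 47.16 watt = 47.16 W. Sum: 3928.3469 + 47.16 = 3975.5069 W. 1 horsepower = 745.69987 W, so 3975.5069 W = 3975.5069 / 745.69987 = 5.3312426 horsepower ≈ 5.331 horsepower (4 s.f.). Final answer: 5.331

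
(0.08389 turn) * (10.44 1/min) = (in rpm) 0.8758. Check: 1 turn = 6.2831853 rad, so 0.08389 turn = 0.08389 * 6.2831853 = 0.52709642 rad. 1 1/min = 0.016666667 Hz, so 10.44 1/min = 10.44 * 0.016666667 = 0.174 Hz. Combine: 0.52709642 rad * 0.174 Hz = 0.091714776 rad/s. 1 rpm = 0.10471976 rad/s, so 0.091714776 rad/s = 0.091714776 / 0.10471976 = 0.8758116 rpm ≈ 0.8758 rpm (4 s.f.).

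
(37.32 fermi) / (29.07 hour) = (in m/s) 1 fermi = 1e-15 m, so 37.32 fermi = 37.32 * 1e-15 = 3.732e-14 m. 1 hour = 3600 s, so 29.07 hour = 29.07 * 3600 = 104652 s. Combine: 3.732e-14 m / 104652 s = 3.5661048e-19 m/s. Result: 3.5661048e-19 m/s ≈ 3.566e-19 m/s (4 s.f.). Final answer: 3.566e-19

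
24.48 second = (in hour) 0.0068. Check: 24.48 second = 24.48 s. 1 hour = 3600 s, so 24.48 s = 24.48 / 3600 = 0.0068 hour.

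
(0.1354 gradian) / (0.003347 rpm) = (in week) 1.003e-05. Check: 1 gradian = 0.015707963 rad, so 0.1354 gradian = 0.1354 * 0.015707963 = 0.0021268582 rad. 1 rpm = 0.10471976 rad/s, so 0.003347 rpm = 0.003347 * 0.10471976 = 0.00035049702 rad/s. Combine: 0.0021268582 rad / 0.00035049702 rad/s = 6.0681207 s. 1 week = 604800 s, so 6.0681207 s = 6.0681207 / 604800 = 1.0033268e-05 week ≈ 1.003e-05 week (4 s.f.).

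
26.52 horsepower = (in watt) 1.978e+04. Check: 1 horsepower = 745.69987 W, so 26.52 horsepower = 26.52 * 745.69987 = 19775.961 W. 19775.961 W = 19775.961 watt ≈ 1.978e+04 watt (4 s.f.).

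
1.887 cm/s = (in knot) 1 cm/s = 0.01 m/s, so 1.887 cm/s = 1.887 * 0.01 = 0.01887 m/s. 1 knot = 0.51444444 m/s, so 0.01887 m/s = 0.01887 / 0.51444444 = 0.036680346 knot ≈ 0.03668 knot (4 s.f.). Final answer: 0.03668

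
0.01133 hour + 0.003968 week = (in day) 1 hour = 3600 s, so 0.01133 hour = 0.01133 * 3600 = 40.788 s. 1 week = 604800 s, so 0.003968 week = 0.003968 * 604800 = 2399.8464 s. Sum: 40.788 + 2399.8464 = 2440.6344 s. 1 day = 86400 s, so 2440.6344 s = 2440.6344 / 86400 = 0.028248083 day ≈ 0.02825 day (4 s.f.). Final answer: 0.02825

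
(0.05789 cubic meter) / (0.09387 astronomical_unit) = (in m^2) 0.05789 cubic meter = 0.05789 m^3. 1 astronomical_unit = 1.4959787e+11 m, so 0.09387 astronomical_unit = 0.09387 * 1.4959787e+11 = 1.4042752e+10 m. Combine: 0.05789 m^3 / 1.4042752e+10 m = 4.1224113e-12 m^2. Result: 4.1224113e-12 m^2 ≈ 4.122e-12 m^2 (4 s.f.). Final answer: 4.122e-12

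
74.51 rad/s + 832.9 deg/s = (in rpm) 74.51 rad/s is already in rad/s. 1 deg/s = 0.017453293 rad/s, so 832.9 deg/s = 832.9 * 0.017453293 = 14.536847 rad/s. Sum: 74.51 + 14.536847 = 89.046847 rad/s. 1 rpm = 0.10471976 rad/s, so 89.046847 rad/s = 89.046847 / 0.10471976 = 850.33476 rpm ≈ 850.3 rpm (4 s.f.). Final answer: 850.3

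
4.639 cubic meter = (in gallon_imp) 4.639 cubic meter = 4.639 m^3. 1 gallon_imp = 0.00454609 m^3, so 4.639 m^3 = 4.639 / 0.00454609 = 1020.4373 gallon_imp ≈ 1020 gallon_imp (4 s.f.). Final answer: 1020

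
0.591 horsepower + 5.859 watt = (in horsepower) 1 horsepower = 745.69987 W, so 0.591 horsepower = 0.591 * 745.69987 = 440.70862 W. 5.859 watt = 5.859 W. Sum: 440.70862 + 5.859 = 446.56762 W. 1 horsepower = 745.69987 W, so 446.56762 W = 446.56762 / 745.69987 = 0.59885705 horsepower ≈ 0.5989 horsepower (4 s.f.). Final answer: 0.5989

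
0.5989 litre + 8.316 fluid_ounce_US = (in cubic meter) 0.0008448. Check: 1 litre = 0.001 m^3, so 0.5989 litre = 0.5989 * 0.001 = 0.0005989 m^3. 1 fluid_ounce_US = 2.957353e-05 m^3, so 8.316 fluid_ounce_US = 8.316 * 2.957353e-05 = 0.00024593347 m^3. Sum: 0.0005989 + 0.00024593347 = 0.00084483347 m^3. 0.00084483347 m^3 = 0.00084483347 cubic meter ≈ 0.0008448 cubic meter (4 s.f.).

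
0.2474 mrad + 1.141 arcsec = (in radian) 0.0002529. Check: 1 mrad = 0.001 rad, so 0.2474 mrad = 0.2474 * 0.001 = 0.0002474 rad. 1 arcsec = 4.8481368e-06 rad, so 1.141 arcsec = 1.141 * 4.8481368e-06 = 5.5317241e-06 rad. Sum: 0.0002474 + 5.5317241e-06 = 0.00025293172 rad. 0.00025293172 rad = 0.00025293172 radian ≈ 0.0002529 radian (4 s.f.).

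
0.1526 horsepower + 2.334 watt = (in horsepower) 0.1557. Check: 1 horsepower = 745.69987 W, so 0.1526 horsepower = 0.1526 * 745.69987 = 113.7938 W. 2.334 watt = 2.334 W. Sum: 113.7938 + 2.334 = 116.1278 W. 1 horsepower = 745.69987 W, so 116.1278 W = 116.1278 / 745.69987 = 0.15572995 horsepower ≈ 0.1557 horsepower (4 s.f.).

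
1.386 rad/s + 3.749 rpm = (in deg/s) 101.9. Check: 1.386 rad/s is already in rad/s. 1 rpm = 0.10471976 rad/s, so 3.749 rpm = 3.749 * 0.10471976 = 0.39259436 rad/s. Sum: 1.386 + 0.39259436 = 1.7785944 rad/s. 1 deg/s = 0.017453293 rad/s, so 1.7785944 rad/s = 1.7785944 / 0.017453293 = 101.90595 deg/s ≈ 101.9 deg/s (4 s.f.).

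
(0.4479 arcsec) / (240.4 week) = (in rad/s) 1 arcsec = 4.8481368e-06 rad, so 0.4479 arcsec = 0.4479 * 4.8481368e-06 = 2.1714805e-06 rad. 1 week = 604800 s, so 240.4 week = 240.4 * 604800 = 1.4539392e+08 s. Combine: 2.1714805e-06 rad / 1.4539392e+08 s = 1.4935153e-14 rad/s. Result: 1.4935153e-14 rad/s ≈ 1.494e-14 rad/s (4 s.f.). Final answer: 1.494e-14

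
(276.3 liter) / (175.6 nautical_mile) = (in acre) 1 liter = 0.001 m^3, so 276.3 liter = 276.3 * 0.001 = 0.2763 m^3. 1 nautical_mile = 1852 m, so 175.6 nautical_mile = 175.6 * 1852 = 325211.2 m. Combine: 0.2763 m^3 / 325211.2 m = 8.4960174e-07 m^2. 1 acre = 4046.8564 m^2, so 8.4960174e-07 m^2 = 8.4960174e-07 / 4046.8564 = 2.0994116e-10 acre ≈ 2.099e-10 acre (4 s.f.). Final answer: 2.099e-10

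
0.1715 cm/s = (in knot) 0.003334. Check: 1 cm/s = 0.01 m/s, so 0.1715 cm/s = 0.1715 * 0.01 = 0.001715 m/s. 1 knot = 0.51444444 m/s, so 0.001715 m/s = 0.001715 / 0.51444444 = 0.0033336933 knot ≈ 0.003334 knot (4 s.f.).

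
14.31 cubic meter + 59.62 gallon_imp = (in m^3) 14.31 cubic meter = 14.31 m^3. 1 gallon_imp = 0.00454609 m^3, so 59.62 gallon_imp = 59.62 * 0.00454609 = 0.27103789 m^3. Sum: 14.31 + 0.27103789 = 14.581038 m^3. Result: 14.581038 m^3 ≈ 14.58 m^3 (4 s.f.). Final answer: 14.58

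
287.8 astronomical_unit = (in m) 1 astronomical_unit = 1.4959787e+11 m, so 287.8 astronomical_unit = 287.8 * 1.4959787e+11 = 4.3054267e+13 m. Result: 4.3054267e+13 m ≈ 4.305e+13 m (4 s.f.). Final answer: 4.305e+13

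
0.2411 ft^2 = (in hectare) 1 ft^2 = 0.09290304 m^2, so 0.2411 ft^2 = 0.2411 * 0.09290304 = 0.022398923 m^2. 1 hectare = 10000 m^2, so 0.022398923 m^2 = 0.022398923 / 10000 = 2.2398923e-06 hectare ≈ 2.24e-06 hectare (4 s.f.). Final answer: 2.24e-06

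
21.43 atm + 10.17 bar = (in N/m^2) 1 atm = 101325 Pa, so 21.43 atm = 21.43 * 101325 = 2171394.8 Pa. 1 bar = 100000 Pa, so 10.17 bar = 10.17 * 100000 = 1017000 Pa. Sum: 2171394.8 + 1017000 = 3188394.8 Pa. 3188394.8 Pa = 3188394.8 N/m^2 ≈ 3.188e+06 N/m^2 (4 s.f.). Final answer: 3.188e+06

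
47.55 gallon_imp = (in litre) 216.2. Check: 1 gallon_imp = 0.00454609 m^3, so 47.55 gallon_imp = 47.55 * 0.00454609 = 0.21616658 m^3. 1 litre = 0.001 m^3, so 0.21616658 m^3 = 0.21616658 / 0.001 = 216.16658 litre ≈ 216.2 litre (4 s.f.).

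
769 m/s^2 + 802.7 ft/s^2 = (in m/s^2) 1014. Check: 769 m/s^2 is already in m/s^2. 1 ft/s^2 = 0.3048 m/s^2, so 802.7 ft/s^2 = 802.7 * 0.3048 = 244.66296 m/s^2. Sum: 769 + 244.66296 = 1013.663 m/s^2. Result: 1013.663 m/s^2 ≈ 1014 m/s^2 (4 s.f.).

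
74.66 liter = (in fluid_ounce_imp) 1 liter = 0.001 m^3, so 74.66 liter = 74.66 * 0.001 = 0.07466 m^3. 1 fluid_ounce_imp = 2.8413063e-05 m^3, so 0.07466 m^3 = 0.07466 / 2.8413063e-05 = 2627.6647 fluid_ounce_imp ≈ 2628 fluid_ounce_imp (4 s.f.). Final answer: 2628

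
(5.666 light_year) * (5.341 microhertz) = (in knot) 5.565e+11. Check: 1 light_year = 9.4607305e+15 m, so 5.666 light_year = 5.666 * 9.4607305e+15 = 5.3604499e+16 m. 1 microhertz = 1e-06 Hz, so 5.341 microhertz = 5.341 * 1e-06 = 5.341e-06 Hz. Combine: 5.3604499e+16 m * 5.341e-06 Hz = 2.8630163e+11 m/s. 1 knot = 0.51444444 m/s, so 2.8630163e+11 m/s = 2.8630163e+11 / 0.51444444 = 5.5652584e+11 knot ≈ 5.565e+11 knot (4 s.f.).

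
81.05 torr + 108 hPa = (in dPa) 1 torr = 133.32237 Pa, so 81.05 torr = 81.05 * 133.32237 = 10805.778 Pa. 1 hPa = 100 Pa, so 108 hPa = 108 * 100 = 10800 Pa. Sum: 10805.778 + 10800 = 21605.778 Pa. 1 dPa = 0.1 Pa, so 21605.778 Pa = 21605.778 / 0.1 = 216057.78 dPa ≈ 2.161e+05 dPa (4 s.f.). Final answer: 2.161e+05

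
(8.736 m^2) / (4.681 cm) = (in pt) 8.736 m^2 is already in m^2. 1 cm = 0.01 m, so 4.681 cm = 4.681 * 0.01 = 0.04681 m. Combine: 8.736 m^2 / 0.04681 m = 186.62679 m. 1 pt = 0.00035277778 m, so 186.62679 m = 186.62679 / 0.00035277778 = 529020.82 pt ≈ 5.29e+05 pt (4 s.f.). Final answer: 5.29e+05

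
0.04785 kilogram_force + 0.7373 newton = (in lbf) 1 kilogram_force = 9.80665 N, so 0.04785 kilogram_force = 0.04785 * 9.80665 = 0.4692482 N. 0.7373 newton = 0.7373 N. Sum: 0.4692482 + 0.7373 = 1.2065482 N. 1 lbf = 4.4482216 N, so 1.2065482 N = 1.2065482 / 4.4482216 = 0.27124283 lbf ≈ 0.2712 lbf (4 s.f.). Final answer: 0.2712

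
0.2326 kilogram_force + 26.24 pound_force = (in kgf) 1 kilogram_force = 9.80665 N, so 0.2326 kilogram_force = 0.2326 * 9.80665 = 2.2810268 N. 1 pound_force = 4.4482216 N, so 26.24 pound_force = 26.24 * 4.4482216 = 116.72134 N. Sum: 2.2810268 + 116.72134 = 119.00236 N. 1 kgf = 9.80665 N, so 119.00236 N = 119.00236 / 9.80665 = 12.134864 kgf ≈ 12.13 kgf (4 s.f.). Final answer: 12.13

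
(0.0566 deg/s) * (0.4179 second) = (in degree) 0.02365. Check: 1 deg/s = 0.017453293 rad/s, so 0.0566 deg/s = 0.0566 * 0.017453293 = 0.00098785636 rad/s. 0.4179 second = 0.4179 s. Combine: 0.00098785636 rad/s * 0.4179 s = 0.00041282517 rad. 1 degree = 0.017453293 rad, so 0.00041282517 rad = 0.00041282517 / 0.017453293 = 0.02365314 degree ≈ 0.02365 degree (4 s.f.).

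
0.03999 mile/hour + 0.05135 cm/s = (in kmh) 0.06621. Check: 1 mile/hour = 0.44704 m/s, so 0.03999 mile/hour = 0.03999 * 0.44704 = 0.01787713 m/s. 1 cm/s = 0.01 m/s, so 0.05135 cm/s = 0.05135 * 0.01 = 0.0005135 m/s. Sum: 0.01787713 + 0.0005135 = 0.01839063 m/s. 1 kmh = 0.27777778 m/s, so 0.01839063 m/s = 0.01839063 / 0.27777778 = 0.066206267 kmh ≈ 0.06621 kmh (4 s.f.).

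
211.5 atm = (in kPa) 1 atm = 101325 Pa, so 211.5 atm = 211.5 * 101325 = 21430238 Pa. 1 kPa = 1000 Pa, so 21430238 Pa = 21430238 / 1000 = 21430.237 kPa ≈ 2.143e+04 kPa (4 s.f.). Final answer: 2.143e+04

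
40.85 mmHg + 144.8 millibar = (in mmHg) 149.5. Check: 1 mmHg = 133.32237 Pa, so 40.85 mmHg = 40.85 * 133.32237 = 5446.2188 Pa. 1 millibar = 100 Pa, so 144.8 millibar = 144.8 * 100 = 14480 Pa. Sum: 5446.2188 + 14480 = 19926.219 Pa. 1 mmHg = 133.32237 Pa, so 19926.219 Pa = 19926.219 / 133.32237 = 149.45893 mmHg ≈ 149.5 mmHg (4 s.f.).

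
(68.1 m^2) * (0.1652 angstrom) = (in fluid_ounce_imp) 68.1 m^2 is already in m^2. 1 angstrom = 1e-10 m, so 0.1652 angstrom = 0.1652 * 1e-10 = 1.652e-11 m. Combine: 68.1 m^2 * 1.652e-11 m = 1.125012e-09 m^3. 1 fluid_ounce_imp = 2.8413063e-05 m^3, so 1.125012e-09 m^3 = 1.125012e-09 / 2.8413063e-05 = 3.9594887e-05 fluid_ounce_imp ≈ 3.959e-05 fluid_ounce_imp (4 s.f.). Final answer: 3.959e-05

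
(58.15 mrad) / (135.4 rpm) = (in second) 0.004101. Check: 1 mrad = 0.001 rad, so 58.15 mrad = 58.15 * 0.001 = 0.05815 rad. 1 rpm = 0.10471976 rad/s, so 135.4 rpm = 135.4 * 0.10471976 = 14.179055 rad/s. Combine: 0.05815 rad / 14.179055 rad/s = 0.0041011196 s. 0.0041011196 s = 0.0041011196 second ≈ 0.004101 second (4 s.f.).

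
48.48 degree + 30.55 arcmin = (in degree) 1 degree = 0.017453293 rad, so 48.48 degree = 48.48 * 0.017453293 = 0.84613562 rad. 1 arcmin = 0.00029088821 rad, so 30.55 arcmin = 30.55 * 0.00029088821 = 0.0088866348 rad. Sum: 0.84613562 + 0.0088866348 = 0.85502226 rad. 1 degree = 0.017453293 rad, so 0.85502226 rad = 0.85502226 / 0.017453293 = 48.989167 degree ≈ 48.99 degree (4 s.f.). Final answer: 48.99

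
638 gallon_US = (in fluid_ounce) 1 gallon_US = 0.0037854118 m^3, so 638 gallon_US = 638 * 0.0037854118 = 2.4150927 m^3. 1 fluid_ounce = 2.957353e-05 m^3, so 2.4150927 m^3 = 2.4150927 / 2.957353e-05 = 81664 fluid_ounce ≈ 8.166e+04 fluid_ounce (4 s.f.). Final answer: 8.166e+04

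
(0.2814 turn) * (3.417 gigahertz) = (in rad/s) 6.042e+09. Check: 1 turn = 6.2831853 rad, so 0.2814 turn = 0.2814 * 6.2831853 = 1.7680883 rad. 1 gigahertz = 1e+09 Hz, so 3.417 gigahertz = 3.417 * 1e+09 = 3.417e+09 Hz. Combine: 1.7680883 rad * 3.417e+09 Hz = 6.0415579e+09 rad/s. Result: 6.0415579e+09 rad/s ≈ 6.042e+09 rad/s (4 s.f.).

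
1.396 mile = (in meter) 1 mile = 1609.344 m, so 1.396 mile = 1.396 * 1609.344 = 2246.6442 m. 2246.6442 m = 2246.6442 meter ≈ 2247 meter (4 s.f.). Final answer: 2247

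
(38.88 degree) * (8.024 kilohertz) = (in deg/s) 3.12e+05. Check: 1 degree = 0.017453293 rad, so 38.88 degree = 38.88 * 0.017453293 = 0.67858401 rad. 1 kilohertz = 1000 Hz, so 8.024 kilohertz = 8.024 * 1000 = 8024 Hz. Combine: 0.67858401 rad * 8024 Hz = 5444.9581 rad/s. 1 deg/s = 0.017453293 rad/s, so 5444.9581 rad/s = 5444.9581 / 0.017453293 = 311973.12 deg/s ≈ 3.12e+05 deg/s (4 s.f.).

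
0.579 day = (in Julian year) 0.001585. Check: 1 day = 86400 s, so 0.579 day = 0.579 * 86400 = 50025.6 s. 1 Julian year = 31557600 s, so 50025.6 s = 50025.6 / 31557600 = 0.0015852156 Julian year ≈ 0.001585 Julian year (4 s.f.).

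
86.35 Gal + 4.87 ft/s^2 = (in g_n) 0.2394. Check: 1 Gal = 0.01 m/s^2, so 86.35 Gal = 86.35 * 0.01 = 0.8635 m/s^2. 1 ft/s^2 = 0.3048 m/s^2, so 4.87 ft/s^2 = 4.87 * 0.3048 = 1.484376 m/s^2. Sum: 0.8635 + 1.484376 = 2.347876 m/s^2. 1 g_n = 9.80665 m/s^2, so 2.347876 m/s^2 = 2.347876 / 9.80665 = 0.23941672 g_n ≈ 0.2394 g_n (4 s.f.).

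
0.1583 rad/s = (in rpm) 1.512. Check: 1 rpm = 0.10471976 rad/s, so 0.1583 rad/s = 0.1583 / 0.10471976 = 1.5116536 rpm ≈ 1.512 rpm (4 s.f.).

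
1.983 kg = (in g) 1983. Check: 1 g = 0.001 kg, so 1.983 kg = 1.983 / 0.001 = 1983 g.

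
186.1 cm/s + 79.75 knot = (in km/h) 154.4. Check: 1 cm/s = 0.01 m/s, so 186.1 cm/s = 186.1 * 0.01 = 1.861 m/s. 1 knot = 0.51444444 m/s, so 79.75 knot = 79.75 * 0.51444444 = 41.026944 m/s. Sum: 1.861 + 41.026944 = 42.887944 m/s. 1 km/h = 0.27777778 m/s, so 42.887944 m/s = 42.887944 / 0.27777778 = 154.3966 km/h ≈ 154.4 km/h (4 s.f.).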